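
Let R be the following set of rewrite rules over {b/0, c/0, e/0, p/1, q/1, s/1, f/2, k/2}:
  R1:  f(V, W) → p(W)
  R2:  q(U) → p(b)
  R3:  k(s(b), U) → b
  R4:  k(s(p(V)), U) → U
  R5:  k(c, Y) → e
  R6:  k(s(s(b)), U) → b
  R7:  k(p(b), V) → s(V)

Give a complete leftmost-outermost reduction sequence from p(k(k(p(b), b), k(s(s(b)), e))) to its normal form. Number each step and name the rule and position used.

1. p(k(k(p(b), b), k(s(s(b)), e)))  →  p(k(s(b), k(s(s(b)), e)))   [R7 at 1.1]
2. p(k(s(b), k(s(s(b)), e)))  →  p(b)   [R3 at 1]

p(b)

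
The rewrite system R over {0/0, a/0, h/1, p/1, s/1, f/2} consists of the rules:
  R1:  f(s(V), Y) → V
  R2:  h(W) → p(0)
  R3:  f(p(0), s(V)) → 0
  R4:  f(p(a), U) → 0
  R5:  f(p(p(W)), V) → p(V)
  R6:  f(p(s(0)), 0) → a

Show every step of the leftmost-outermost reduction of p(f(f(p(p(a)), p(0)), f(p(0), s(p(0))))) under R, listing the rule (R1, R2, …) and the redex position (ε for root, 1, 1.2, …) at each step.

1. p(f(f(p(p(a)), p(0)), f(p(0), s(p(0)))))  →  p(f(p(p(0)), f(p(0), s(p(0)))))   [R5 at 1.1]
2. p(f(p(p(0)), f(p(0), s(p(0)))))  →  p(p(f(p(0), s(p(0)))))   [R5 at 1]
3. p(p(f(p(0), s(p(0)))))  →  p(p(0))   [R3 at 1.1]

p(p(0))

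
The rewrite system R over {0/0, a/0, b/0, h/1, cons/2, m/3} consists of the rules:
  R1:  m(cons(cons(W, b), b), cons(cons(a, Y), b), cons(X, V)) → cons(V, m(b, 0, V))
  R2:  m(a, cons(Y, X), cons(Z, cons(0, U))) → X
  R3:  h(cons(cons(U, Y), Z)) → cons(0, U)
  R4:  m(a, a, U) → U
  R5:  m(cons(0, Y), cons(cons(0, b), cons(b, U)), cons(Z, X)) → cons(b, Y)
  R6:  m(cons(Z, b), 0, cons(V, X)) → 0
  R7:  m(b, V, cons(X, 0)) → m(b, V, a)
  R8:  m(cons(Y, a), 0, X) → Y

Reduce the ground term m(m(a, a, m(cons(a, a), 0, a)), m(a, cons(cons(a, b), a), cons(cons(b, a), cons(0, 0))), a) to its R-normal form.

a

1. m(m(a, a, m(cons(a, a), 0, a)), m(a, cons(cons(a, b), a), cons(cons(b, a), cons(0, 0))), a)  →  m(m(cons(a, a), 0, a), m(a, cons(cons(a, b), a), cons(cons(b, a), cons(0, 0))), a)   [R4 at 1]
2. m(m(cons(a, a), 0, a), m(a, cons(cons(a, b), a), cons(cons(b, a), cons(0, 0))), a)  →  m(a, m(a, cons(cons(a, b), a), cons(cons(b, a), cons(0, 0))), a)   [R8 at 1]
3. m(a, m(a, cons(cons(a, b), a), cons(cons(b, a), cons(0, 0))), a)  →  m(a, a, a)   [R2 at 2]
4. m(a, a, a)  →  a   [R4 at ε]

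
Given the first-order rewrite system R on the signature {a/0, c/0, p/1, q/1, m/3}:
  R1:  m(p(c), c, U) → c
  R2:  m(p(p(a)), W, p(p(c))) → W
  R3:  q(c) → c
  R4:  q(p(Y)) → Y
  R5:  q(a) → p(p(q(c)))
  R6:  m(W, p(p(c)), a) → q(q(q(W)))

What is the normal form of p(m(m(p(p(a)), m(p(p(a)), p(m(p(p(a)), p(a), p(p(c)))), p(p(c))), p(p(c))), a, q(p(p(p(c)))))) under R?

p(a)

1. p(m(m(p(p(a)), m(p(p(a)), p(m(p(p(a)), p(a), p(p(c)))), p(p(c))), p(p(c))), a, q(p(p(p(c))))))  →  p(m(m(p(p(a)), p(m(p(p(a)), p(a), p(p(c)))), p(p(c))), a, q(p(p(p(c))))))   [R2 at 1.1]
2. p(m(m(p(p(a)), p(m(p(p(a)), p(a), p(p(c)))), p(p(c))), a, q(p(p(p(c))))))  →  p(m(p(m(p(p(a)), p(a), p(p(c)))), a, q(p(p(p(c))))))   [R2 at 1.1]
3. p(m(p(m(p(p(a)), p(a), p(p(c)))), a, q(p(p(p(c))))))  →  p(m(p(p(a)), a, q(p(p(p(c))))))   [R2 at 1.1.1]
4. p(m(p(p(a)), a, q(p(p(p(c))))))  →  p(m(p(p(a)), a, p(p(c))))   [R4 at 1.3]
5. p(m(p(p(a)), a, p(p(c))))  →  p(a)   [R2 at 1]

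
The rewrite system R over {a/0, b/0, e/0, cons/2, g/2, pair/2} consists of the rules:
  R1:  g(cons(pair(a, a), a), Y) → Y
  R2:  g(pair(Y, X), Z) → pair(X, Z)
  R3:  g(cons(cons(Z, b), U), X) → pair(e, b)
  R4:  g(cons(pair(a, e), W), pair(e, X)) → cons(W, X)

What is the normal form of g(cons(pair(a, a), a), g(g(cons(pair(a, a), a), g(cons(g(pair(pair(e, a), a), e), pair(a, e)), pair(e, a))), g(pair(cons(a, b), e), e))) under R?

cons(a, e)

1. g(cons(pair(a, a), a), g(g(cons(pair(a, a), a), g(cons(g(pair(pair(e, a), a), e), pair(a, e)), pair(e, a))), g(pair(cons(a, b), e), e)))  →  g(g(cons(pair(a, a), a), g(cons(g(pair(pair(e, a), a), e), pair(a, e)), pair(e, a))), g(pair(cons(a, b), e), e))   [R1 at ε]
2. g(g(cons(pair(a, a), a), g(cons(g(pair(pair(e, a), a), e), pair(a, e)), pair(e, a))), g(pair(cons(a, b), e), e))  →  g(g(cons(g(pair(pair(e, a), a), e), pair(a, e)), pair(e, a)), g(pair(cons(a, b), e), e))   [R1 at 1]
3. g(g(cons(g(pair(pair(e, a), a), e), pair(a, e)), pair(e, a)), g(pair(cons(a, b), e), e))  →  g(g(cons(pair(a, e), pair(a, e)), pair(e, a)), g(pair(cons(a, b), e), e))   [R2 at 1.1.1]
4. g(g(cons(pair(a, e), pair(a, e)), pair(e, a)), g(pair(cons(a, b), e), e))  →  g(cons(pair(a, e), a), g(pair(cons(a, b), e), e))   [R4 at 1]
5. g(cons(pair(a, e), a), g(pair(cons(a, b), e), e))  →  g(cons(pair(a, e), a), pair(e, e))   [R2 at 2]
6. g(cons(pair(a, e), a), pair(e, e))  →  cons(a, e)   [R4 at ε]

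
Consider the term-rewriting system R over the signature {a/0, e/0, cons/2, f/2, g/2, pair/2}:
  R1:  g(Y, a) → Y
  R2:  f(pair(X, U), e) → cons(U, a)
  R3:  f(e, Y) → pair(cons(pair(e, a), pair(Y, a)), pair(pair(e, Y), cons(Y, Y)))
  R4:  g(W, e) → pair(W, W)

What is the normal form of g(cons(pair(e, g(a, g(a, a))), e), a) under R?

cons(pair(e, a), e)

1. g(cons(pair(e, g(a, g(a, a))), e), a)  →  cons(pair(e, g(a, g(a, a))), e)   [R1 at ε]
2. cons(pair(e, g(a, g(a, a))), e)  →  cons(pair(e, g(a, a)), e)   [R1 at 1.2.2]
3. cons(pair(e, g(a, a)), e)  →  cons(pair(e, a), e)   [R1 at 1.2]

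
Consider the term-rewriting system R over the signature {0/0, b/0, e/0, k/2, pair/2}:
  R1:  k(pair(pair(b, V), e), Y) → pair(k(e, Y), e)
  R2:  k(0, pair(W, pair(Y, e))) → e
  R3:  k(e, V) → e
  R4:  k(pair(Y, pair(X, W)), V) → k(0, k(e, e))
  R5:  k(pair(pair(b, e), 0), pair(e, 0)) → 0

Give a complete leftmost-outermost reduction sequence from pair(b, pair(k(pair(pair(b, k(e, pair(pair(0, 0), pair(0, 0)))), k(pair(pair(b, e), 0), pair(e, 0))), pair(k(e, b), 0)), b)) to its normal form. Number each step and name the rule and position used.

pair(b, pair(0, b))

1. pair(b, pair(k(pair(pair(b, k(e, pair(pair(0, 0), pair(0, 0)))), k(pair(pair(b, e), 0), pair(e, 0))), pair(k(e, b), 0)), b))  →  pair(b, pair(k(pair(pair(b, e), k(pair(pair(b, e), 0), pair(e, 0))), pair(k(e, b), 0)), b))   [R3 at 2.1.1.1.2]
2. pair(b, pair(k(pair(pair(b, e), k(pair(pair(b, e), 0), pair(e, 0))), pair(k(e, b), 0)), b))  →  pair(b, pair(k(pair(pair(b, e), 0), pair(k(e, b), 0)), b))   [R5 at 2.1.1.2]
3. pair(b, pair(k(pair(pair(b, e), 0), pair(k(e, b), 0)), b))  →  pair(b, pair(k(pair(pair(b, e), 0), pair(e, 0)), b))   [R3 at 2.1.2.1]
4. pair(b, pair(k(pair(pair(b, e), 0), pair(e, 0)), b))  →  pair(b, pair(0, b))   [R5 at 2.1]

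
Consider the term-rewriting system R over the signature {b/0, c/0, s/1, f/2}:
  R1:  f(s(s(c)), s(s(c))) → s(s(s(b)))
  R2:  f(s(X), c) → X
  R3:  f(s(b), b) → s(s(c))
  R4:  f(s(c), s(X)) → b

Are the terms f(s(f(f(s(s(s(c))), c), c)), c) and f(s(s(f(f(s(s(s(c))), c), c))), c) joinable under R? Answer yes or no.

Reduce t₁ = f(s(f(f(s(s(s(c))), c), c)), c):
1. f(s(f(f(s(s(s(c))), c), c)), c)  →  f(f(s(s(s(c))), c), c)   [R2 at ε]
2. f(f(s(s(s(c))), c), c)  →  f(s(s(c)), c)   [R2 at 1]
3. f(s(s(c)), c)  →  s(c)   [R2 at ε]

Reduce t₂ = f(s(s(f(f(s(s(s(c))), c), c))), c):
1. f(s(s(f(f(s(s(s(c))), c), c))), c)  →  s(f(f(s(s(s(c))), c), c))   [R2 at ε]
2. s(f(f(s(s(s(c))), c), c))  →  s(f(s(s(c)), c))   [R2 at 1.1]
3. s(f(s(s(c)), c))  →  s(s(c))   [R2 at 1]

no — NF(t₁) = s(c), NF(t₂) = s(s(c))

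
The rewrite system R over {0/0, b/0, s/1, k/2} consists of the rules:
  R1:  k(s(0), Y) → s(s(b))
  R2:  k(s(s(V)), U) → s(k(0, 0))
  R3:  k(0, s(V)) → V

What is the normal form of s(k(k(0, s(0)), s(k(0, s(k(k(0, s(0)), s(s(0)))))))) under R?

1. s(k(k(0, s(0)), s(k(0, s(k(k(0, s(0)), s(s(0))))))))  →  s(k(0, s(k(0, s(k(k(0, s(0)), s(s(0))))))))   [R3 at 1.1]
2. s(k(0, s(k(0, s(k(k(0, s(0)), s(s(0))))))))  →  s(k(0, s(k(k(0, s(0)), s(s(0))))))   [R3 at 1]
3. s(k(0, s(k(k(0, s(0)), s(s(0))))))  →  s(k(k(0, s(0)), s(s(0))))   [R3 at 1]
4. s(k(k(0, s(0)), s(s(0))))  →  s(k(0, s(s(0))))   [R3 at 1.1]
5. s(k(0, s(s(0))))  →  s(s(0))   [R3 at 1]

s(s(0))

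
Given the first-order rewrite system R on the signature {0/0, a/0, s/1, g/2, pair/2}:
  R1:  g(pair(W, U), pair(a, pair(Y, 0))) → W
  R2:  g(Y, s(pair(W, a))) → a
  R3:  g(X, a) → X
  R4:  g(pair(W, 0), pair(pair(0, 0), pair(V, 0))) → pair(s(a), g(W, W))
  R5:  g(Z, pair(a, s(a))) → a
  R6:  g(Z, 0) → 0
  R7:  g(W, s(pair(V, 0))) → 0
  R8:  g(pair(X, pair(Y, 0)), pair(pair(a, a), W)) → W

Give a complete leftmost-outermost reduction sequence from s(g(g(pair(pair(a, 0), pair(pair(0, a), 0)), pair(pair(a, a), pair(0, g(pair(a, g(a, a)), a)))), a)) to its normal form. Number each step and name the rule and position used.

s(pair(0, pair(a, a)))

1. s(g(g(pair(pair(a, 0), pair(pair(0, a), 0)), pair(pair(a, a), pair(0, g(pair(a, g(a, a)), a)))), a))  →  s(g(pair(pair(a, 0), pair(pair(0, a), 0)), pair(pair(a, a), pair(0, g(pair(a, g(a, a)), a)))))   [R3 at 1]
2. s(g(pair(pair(a, 0), pair(pair(0, a), 0)), pair(pair(a, a), pair(0, g(pair(a, g(a, a)), a)))))  →  s(pair(0, g(pair(a, g(a, a)), a)))   [R8 at 1]
3. s(pair(0, g(pair(a, g(a, a)), a)))  →  s(pair(0, pair(a, g(a, a))))   [R3 at 1.2]
4. s(pair(0, pair(a, g(a, a))))  →  s(pair(0, pair(a, a)))   [R3 at 1.2.2]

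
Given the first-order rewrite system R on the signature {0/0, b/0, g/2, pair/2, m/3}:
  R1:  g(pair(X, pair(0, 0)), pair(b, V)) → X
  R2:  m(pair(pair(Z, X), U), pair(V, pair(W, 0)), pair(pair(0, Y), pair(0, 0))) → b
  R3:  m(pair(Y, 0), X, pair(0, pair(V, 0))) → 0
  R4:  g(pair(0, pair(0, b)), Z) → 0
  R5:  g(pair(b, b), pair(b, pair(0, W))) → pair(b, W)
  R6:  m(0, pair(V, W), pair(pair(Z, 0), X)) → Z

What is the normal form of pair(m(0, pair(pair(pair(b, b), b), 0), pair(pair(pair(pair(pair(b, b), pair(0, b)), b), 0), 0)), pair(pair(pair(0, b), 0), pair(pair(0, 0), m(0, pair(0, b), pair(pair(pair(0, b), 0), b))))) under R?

pair(pair(pair(pair(b, b), pair(0, b)), b), pair(pair(pair(0, b), 0), pair(pair(0, 0), pair(0, b))))

1. pair(m(0, pair(pair(pair(b, b), b), 0), pair(pair(pair(pair(pair(b, b), pair(0, b)), b), 0), 0)), pair(pair(pair(0, b), 0), pair(pair(0, 0), m(0, pair(0, b), pair(pair(pair(0, b), 0), b)))))  →  pair(pair(pair(pair(b, b), pair(0, b)), b), pair(pair(pair(0, b), 0), pair(pair(0, 0), m(0, pair(0, b), pair(pair(pair(0, b), 0), b)))))   [R6 at 1]
2. pair(pair(pair(pair(b, b), pair(0, b)), b), pair(pair(pair(0, b), 0), pair(pair(0, 0), m(0, pair(0, b), pair(pair(pair(0, b), 0), b)))))  →  pair(pair(pair(pair(b, b), pair(0, b)), b), pair(pair(pair(0, b), 0), pair(pair(0, 0), pair(0, b))))   [R6 at 2.2.2]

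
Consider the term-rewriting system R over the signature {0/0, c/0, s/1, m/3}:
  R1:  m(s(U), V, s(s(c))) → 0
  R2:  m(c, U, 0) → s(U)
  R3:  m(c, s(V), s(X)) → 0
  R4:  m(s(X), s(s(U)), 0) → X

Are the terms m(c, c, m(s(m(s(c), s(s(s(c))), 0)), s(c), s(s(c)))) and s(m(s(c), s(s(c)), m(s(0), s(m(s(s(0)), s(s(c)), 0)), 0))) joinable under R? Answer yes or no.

Reduce t₁ = m(c, c, m(s(m(s(c), s(s(s(c))), 0)), s(c), s(s(c)))):
1. m(c, c, m(s(m(s(c), s(s(s(c))), 0)), s(c), s(s(c))))  →  m(c, c, 0)   [R1 at 3]
2. m(c, c, 0)  →  s(c)   [R2 at ε]

Reduce t₂ = s(m(s(c), s(s(c)), m(s(0), s(m(s(s(0)), s(s(c)), 0)), 0))):
1. s(m(s(c), s(s(c)), m(s(0), s(m(s(s(0)), s(s(c)), 0)), 0)))  →  s(m(s(c), s(s(c)), m(s(0), s(s(0)), 0)))   [R4 at 1.3.2.1]
2. s(m(s(c), s(s(c)), m(s(0), s(s(0)), 0)))  →  s(m(s(c), s(s(c)), 0))   [R4 at 1.3]
3. s(m(s(c), s(s(c)), 0))  →  s(c)   [R4 at 1]

yes — NF(t₁) = s(c), NF(t₂) = s(c)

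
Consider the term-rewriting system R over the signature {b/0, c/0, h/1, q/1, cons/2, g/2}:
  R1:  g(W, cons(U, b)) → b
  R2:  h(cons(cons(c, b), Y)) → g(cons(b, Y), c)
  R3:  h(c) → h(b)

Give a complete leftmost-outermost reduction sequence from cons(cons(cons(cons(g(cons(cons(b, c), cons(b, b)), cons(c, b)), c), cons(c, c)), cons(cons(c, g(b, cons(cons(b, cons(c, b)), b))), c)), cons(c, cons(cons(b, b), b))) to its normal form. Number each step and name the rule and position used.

1. cons(cons(cons(cons(g(cons(cons(b, c), cons(b, b)), cons(c, b)), c), cons(c, c)), cons(cons(c, g(b, cons(cons(b, cons(c, b)), b))), c)), cons(c, cons(cons(b, b), b)))  →  cons(cons(cons(cons(b, c), cons(c, c)), cons(cons(c, g(b, cons(cons(b, cons(c, b)), b))), c)), cons(c, cons(cons(b, b), b)))   [R1 at 1.1.1.1]
2. cons(cons(cons(cons(b, c), cons(c, c)), cons(cons(c, g(b, cons(cons(b, cons(c, b)), b))), c)), cons(c, cons(cons(b, b), b)))  →  cons(cons(cons(cons(b, c), cons(c, c)), cons(cons(c, b), c)), cons(c, cons(cons(b, b), b)))   [R1 at 1.2.1.2]

cons(cons(cons(cons(b, c), cons(c, c)), cons(cons(c, b), c)), cons(c, cons(cons(b, b), b)))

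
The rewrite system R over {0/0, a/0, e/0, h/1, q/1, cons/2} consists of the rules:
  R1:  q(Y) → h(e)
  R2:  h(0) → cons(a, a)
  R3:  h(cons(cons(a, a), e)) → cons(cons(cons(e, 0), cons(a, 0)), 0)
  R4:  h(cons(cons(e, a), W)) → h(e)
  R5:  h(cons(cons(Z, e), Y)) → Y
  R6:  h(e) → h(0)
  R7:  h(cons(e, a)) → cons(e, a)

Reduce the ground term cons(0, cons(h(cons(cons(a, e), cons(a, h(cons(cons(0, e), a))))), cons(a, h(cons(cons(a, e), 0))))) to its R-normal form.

cons(0, cons(cons(a, a), cons(a, 0)))

1. cons(0, cons(h(cons(cons(a, e), cons(a, h(cons(cons(0, e), a))))), cons(a, h(cons(cons(a, e), 0)))))  →  cons(0, cons(cons(a, h(cons(cons(0, e), a))), cons(a, h(cons(cons(a, e), 0)))))   [R5 at 2.1]
2. cons(0, cons(cons(a, h(cons(cons(0, e), a))), cons(a, h(cons(cons(a, e), 0)))))  →  cons(0, cons(cons(a, a), cons(a, h(cons(cons(a, e), 0)))))   [R5 at 2.1.2]
3. cons(0, cons(cons(a, a), cons(a, h(cons(cons(a, e), 0)))))  →  cons(0, cons(cons(a, a), cons(a, 0)))   [R5 at 2.2.2]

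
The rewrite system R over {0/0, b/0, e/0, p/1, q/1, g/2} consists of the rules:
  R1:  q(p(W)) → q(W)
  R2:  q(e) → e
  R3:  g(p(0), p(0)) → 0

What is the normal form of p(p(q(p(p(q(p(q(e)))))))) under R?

1. p(p(q(p(p(q(p(q(e))))))))  →  p(p(q(p(q(p(q(e)))))))   [R1 at 1.1]
2. p(p(q(p(q(p(q(e)))))))  →  p(p(q(q(p(q(e))))))   [R1 at 1.1]
3. p(p(q(q(p(q(e))))))  →  p(p(q(q(q(e)))))   [R1 at 1.1.1]
4. p(p(q(q(q(e)))))  →  p(p(q(q(e))))   [R2 at 1.1.1.1]
5. p(p(q(q(e))))  →  p(p(q(e)))   [R2 at 1.1.1]
6. p(p(q(e)))  →  p(p(e))   [R2 at 1.1]

p(p(e))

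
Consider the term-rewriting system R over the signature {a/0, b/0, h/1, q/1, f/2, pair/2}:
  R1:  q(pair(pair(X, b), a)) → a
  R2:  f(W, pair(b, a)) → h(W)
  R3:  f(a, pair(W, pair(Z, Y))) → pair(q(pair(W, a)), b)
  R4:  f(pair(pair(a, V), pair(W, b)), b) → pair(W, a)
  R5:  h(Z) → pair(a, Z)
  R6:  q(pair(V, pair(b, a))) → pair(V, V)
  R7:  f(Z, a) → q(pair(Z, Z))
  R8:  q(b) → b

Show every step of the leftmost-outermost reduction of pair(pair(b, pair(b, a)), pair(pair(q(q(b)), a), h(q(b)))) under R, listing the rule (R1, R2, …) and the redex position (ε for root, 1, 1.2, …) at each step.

1. pair(pair(b, pair(b, a)), pair(pair(q(q(b)), a), h(q(b))))  →  pair(pair(b, pair(b, a)), pair(pair(q(b), a), h(q(b))))   [R8 at 2.1.1.1]
2. pair(pair(b, pair(b, a)), pair(pair(q(b), a), h(q(b))))  →  pair(pair(b, pair(b, a)), pair(pair(b, a), h(q(b))))   [R8 at 2.1.1]
3. pair(pair(b, pair(b, a)), pair(pair(b, a), h(q(b))))  →  pair(pair(b, pair(b, a)), pair(pair(b, a), pair(a, q(b))))   [R5 at 2.2]
4. pair(pair(b, pair(b, a)), pair(pair(b, a), pair(a, q(b))))  →  pair(pair(b, pair(b, a)), pair(pair(b, a), pair(a, b)))   [R8 at 2.2.2]

pair(pair(b, pair(b, a)), pair(pair(b, a), pair(a, b)))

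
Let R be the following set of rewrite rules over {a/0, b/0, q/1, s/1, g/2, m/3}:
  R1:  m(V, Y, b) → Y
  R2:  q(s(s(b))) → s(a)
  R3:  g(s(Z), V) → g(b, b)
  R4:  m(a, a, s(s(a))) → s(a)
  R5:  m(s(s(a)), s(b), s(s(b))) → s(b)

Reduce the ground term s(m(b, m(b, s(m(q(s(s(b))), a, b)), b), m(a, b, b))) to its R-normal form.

1. s(m(b, m(b, s(m(q(s(s(b))), a, b)), b), m(a, b, b)))  →  s(m(b, s(m(q(s(s(b))), a, b)), m(a, b, b)))   [R1 at 1.2]
2. s(m(b, s(m(q(s(s(b))), a, b)), m(a, b, b)))  →  s(m(b, s(a), m(a, b, b)))   [R1 at 1.2.1]
3. s(m(b, s(a), m(a, b, b)))  →  s(m(b, s(a), b))   [R1 at 1.3]
4. s(m(b, s(a), b))  →  s(s(a))   [R1 at 1]

s(s(a))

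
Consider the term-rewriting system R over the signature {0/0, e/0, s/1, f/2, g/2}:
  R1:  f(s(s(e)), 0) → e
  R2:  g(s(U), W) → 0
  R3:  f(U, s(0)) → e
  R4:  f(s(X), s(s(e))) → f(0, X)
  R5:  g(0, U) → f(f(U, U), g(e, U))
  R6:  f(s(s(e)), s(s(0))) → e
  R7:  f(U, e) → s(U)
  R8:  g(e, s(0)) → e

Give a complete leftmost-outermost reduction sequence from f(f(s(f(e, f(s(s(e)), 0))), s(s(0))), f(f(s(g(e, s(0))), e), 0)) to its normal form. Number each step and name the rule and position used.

s(e)

1. f(f(s(f(e, f(s(s(e)), 0))), s(s(0))), f(f(s(g(e, s(0))), e), 0))  →  f(f(s(f(e, e)), s(s(0))), f(f(s(g(e, s(0))), e), 0))   [R1 at 1.1.1.2]
2. f(f(s(f(e, e)), s(s(0))), f(f(s(g(e, s(0))), e), 0))  →  f(f(s(s(e)), s(s(0))), f(f(s(g(e, s(0))), e), 0))   [R7 at 1.1.1]
3. f(f(s(s(e)), s(s(0))), f(f(s(g(e, s(0))), e), 0))  →  f(e, f(f(s(g(e, s(0))), e), 0))   [R6 at 1]
4. f(e, f(f(s(g(e, s(0))), e), 0))  →  f(e, f(s(s(g(e, s(0)))), 0))   [R7 at 2.1]
5. f(e, f(s(s(g(e, s(0)))), 0))  →  f(e, f(s(s(e)), 0))   [R8 at 2.1.1.1]
6. f(e, f(s(s(e)), 0))  →  f(e, e)   [R1 at 2]
7. f(e, e)  →  s(e)   [R7 at ε]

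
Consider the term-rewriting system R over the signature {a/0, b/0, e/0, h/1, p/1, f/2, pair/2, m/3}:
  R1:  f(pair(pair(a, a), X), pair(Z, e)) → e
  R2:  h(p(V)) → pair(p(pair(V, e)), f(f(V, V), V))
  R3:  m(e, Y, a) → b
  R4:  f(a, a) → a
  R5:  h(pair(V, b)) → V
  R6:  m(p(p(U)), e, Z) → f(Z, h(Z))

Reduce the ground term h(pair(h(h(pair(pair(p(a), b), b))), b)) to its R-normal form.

p(a)

1. h(pair(h(h(pair(pair(p(a), b), b))), b))  →  h(h(pair(pair(p(a), b), b)))   [R5 at ε]
2. h(h(pair(pair(p(a), b), b)))  →  h(pair(p(a), b))   [R5 at 1]
3. h(pair(p(a), b))  →  p(a)   [R5 at ε]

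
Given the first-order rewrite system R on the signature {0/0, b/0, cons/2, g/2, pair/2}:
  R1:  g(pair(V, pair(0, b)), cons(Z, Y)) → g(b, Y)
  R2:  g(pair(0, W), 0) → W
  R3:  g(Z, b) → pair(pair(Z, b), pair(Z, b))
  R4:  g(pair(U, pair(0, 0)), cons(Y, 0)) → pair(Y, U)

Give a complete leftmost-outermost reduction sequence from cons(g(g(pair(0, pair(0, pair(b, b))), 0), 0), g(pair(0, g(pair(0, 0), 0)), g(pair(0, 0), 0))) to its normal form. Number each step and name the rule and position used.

cons(pair(b, b), 0)

1. cons(g(g(pair(0, pair(0, pair(b, b))), 0), 0), g(pair(0, g(pair(0, 0), 0)), g(pair(0, 0), 0)))  →  cons(g(pair(0, pair(b, b)), 0), g(pair(0, g(pair(0, 0), 0)), g(pair(0, 0), 0)))   [R2 at 1.1]
2. cons(g(pair(0, pair(b, b)), 0), g(pair(0, g(pair(0, 0), 0)), g(pair(0, 0), 0)))  →  cons(pair(b, b), g(pair(0, g(pair(0, 0), 0)), g(pair(0, 0), 0)))   [R2 at 1]
3. cons(pair(b, b), g(pair(0, g(pair(0, 0), 0)), g(pair(0, 0), 0)))  →  cons(pair(b, b), g(pair(0, 0), g(pair(0, 0), 0)))   [R2 at 2.1.2]
4. cons(pair(b, b), g(pair(0, 0), g(pair(0, 0), 0)))  →  cons(pair(b, b), g(pair(0, 0), 0))   [R2 at 2.2]
5. cons(pair(b, b), g(pair(0, 0), 0))  →  cons(pair(b, b), 0)   [R2 at 2]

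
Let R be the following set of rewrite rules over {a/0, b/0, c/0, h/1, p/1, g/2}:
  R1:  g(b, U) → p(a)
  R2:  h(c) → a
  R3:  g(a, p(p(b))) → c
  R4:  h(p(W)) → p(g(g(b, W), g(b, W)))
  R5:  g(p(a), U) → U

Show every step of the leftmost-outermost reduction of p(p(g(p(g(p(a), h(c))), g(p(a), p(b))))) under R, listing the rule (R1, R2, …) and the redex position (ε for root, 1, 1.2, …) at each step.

p(p(p(b)))

1. p(p(g(p(g(p(a), h(c))), g(p(a), p(b)))))  →  p(p(g(p(h(c)), g(p(a), p(b)))))   [R5 at 1.1.1.1]
2. p(p(g(p(h(c)), g(p(a), p(b)))))  →  p(p(g(p(a), g(p(a), p(b)))))   [R2 at 1.1.1.1]
3. p(p(g(p(a), g(p(a), p(b)))))  →  p(p(g(p(a), p(b))))   [R5 at 1.1]
4. p(p(g(p(a), p(b))))  →  p(p(p(b)))   [R5 at 1.1]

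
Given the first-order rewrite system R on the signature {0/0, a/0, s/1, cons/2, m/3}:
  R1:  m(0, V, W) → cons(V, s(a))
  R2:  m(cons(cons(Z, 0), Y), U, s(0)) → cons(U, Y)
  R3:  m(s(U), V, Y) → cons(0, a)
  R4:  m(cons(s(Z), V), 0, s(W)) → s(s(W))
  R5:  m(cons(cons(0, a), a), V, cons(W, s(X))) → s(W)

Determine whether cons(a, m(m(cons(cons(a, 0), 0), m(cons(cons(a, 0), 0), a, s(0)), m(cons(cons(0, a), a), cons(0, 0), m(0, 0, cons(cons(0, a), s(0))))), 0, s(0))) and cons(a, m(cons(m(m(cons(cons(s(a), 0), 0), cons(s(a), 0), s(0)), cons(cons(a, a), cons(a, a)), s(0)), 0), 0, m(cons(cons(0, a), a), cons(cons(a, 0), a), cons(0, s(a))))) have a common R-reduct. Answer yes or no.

yes — NF(t₁) = cons(a, cons(0, 0)), NF(t₂) = cons(a, cons(0, 0))

Reduce t₁ = cons(a, m(m(cons(cons(a, 0), 0), m(cons(cons(a, 0), 0), a, s(0)), m(cons(cons(0, a), a), cons(0, 0), m(0, 0, cons(cons(0, a), s(0))))), 0, s(0))):
1. cons(a, m(m(cons(cons(a, 0), 0), m(cons(cons(a, 0), 0), a, s(0)), m(cons(cons(0, a), a), cons(0, 0), m(0, 0, cons(cons(0, a), s(0))))), 0, s(0)))  →  cons(a, m(m(cons(cons(a, 0), 0), cons(a, 0), m(cons(cons(0, a), a), cons(0, 0), m(0, 0, cons(cons(0, a), s(0))))), 0, s(0)))   [R2 at 2.1.2]
2. cons(a, m(m(cons(cons(a, 0), 0), cons(a, 0), m(cons(cons(0, a), a), cons(0, 0), m(0, 0, cons(cons(0, a), s(0))))), 0, s(0)))  →  cons(a, m(m(cons(cons(a, 0), 0), cons(a, 0), m(cons(cons(0, a), a), cons(0, 0), cons(0, s(a)))), 0, s(0)))   [R1 at 2.1.3.3]
3. cons(a, m(m(cons(cons(a, 0), 0), cons(a, 0), m(cons(cons(0, a), a), cons(0, 0), cons(0, s(a)))), 0, s(0)))  →  cons(a, m(m(cons(cons(a, 0), 0), cons(a, 0), s(0)), 0, s(0)))   [R5 at 2.1.3]
4. cons(a, m(m(cons(cons(a, 0), 0), cons(a, 0), s(0)), 0, s(0)))  →  cons(a, m(cons(cons(a, 0), 0), 0, s(0)))   [R2 at 2.1]
5. cons(a, m(cons(cons(a, 0), 0), 0, s(0)))  →  cons(a, cons(0, 0))   [R2 at 2]

Reduce t₂ = cons(a, m(cons(m(m(cons(cons(s(a), 0), 0), cons(s(a), 0), s(0)), cons(cons(a, a), cons(a, a)), s(0)), 0), 0, m(cons(cons(0, a), a), cons(cons(a, 0), a), cons(0, s(a))))):
1. cons(a, m(cons(m(m(cons(cons(s(a), 0), 0), cons(s(a), 0), s(0)), cons(cons(a, a), cons(a, a)), s(0)), 0), 0, m(cons(cons(0, a), a), cons(cons(a, 0), a), cons(0, s(a)))))  →  cons(a, m(cons(m(cons(cons(s(a), 0), 0), cons(cons(a, a), cons(a, a)), s(0)), 0), 0, m(cons(cons(0, a), a), cons(cons(a, 0), a), cons(0, s(a)))))   [R2 at 2.1.1.1]
2. cons(a, m(cons(m(cons(cons(s(a), 0), 0), cons(cons(a, a), cons(a, a)), s(0)), 0), 0, m(cons(cons(0, a), a), cons(cons(a, 0), a), cons(0, s(a)))))  →  cons(a, m(cons(cons(cons(cons(a, a), cons(a, a)), 0), 0), 0, m(cons(cons(0, a), a), cons(cons(a, 0), a), cons(0, s(a)))))   [R2 at 2.1.1]
3. cons(a, m(cons(cons(cons(cons(a, a), cons(a, a)), 0), 0), 0, m(cons(cons(0, a), a), cons(cons(a, 0), a), cons(0, s(a)))))  →  cons(a, m(cons(cons(cons(cons(a, a), cons(a, a)), 0), 0), 0, s(0)))   [R5 at 2.3]
4. cons(a, m(cons(cons(cons(cons(a, a), cons(a, a)), 0), 0), 0, s(0)))  →  cons(a, cons(0, 0))   [R2 at 2]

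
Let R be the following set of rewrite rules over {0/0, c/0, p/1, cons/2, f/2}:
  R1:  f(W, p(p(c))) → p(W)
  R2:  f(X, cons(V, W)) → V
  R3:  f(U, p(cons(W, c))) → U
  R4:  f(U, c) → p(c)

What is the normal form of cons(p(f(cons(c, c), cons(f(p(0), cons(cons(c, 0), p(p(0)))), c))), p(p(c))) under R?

cons(p(cons(c, 0)), p(p(c)))

1. cons(p(f(cons(c, c), cons(f(p(0), cons(cons(c, 0), p(p(0)))), c))), p(p(c)))  →  cons(p(f(p(0), cons(cons(c, 0), p(p(0))))), p(p(c)))   [R2 at 1.1]
2. cons(p(f(p(0), cons(cons(c, 0), p(p(0))))), p(p(c)))  →  cons(p(cons(c, 0)), p(p(c)))   [R2 at 1.1]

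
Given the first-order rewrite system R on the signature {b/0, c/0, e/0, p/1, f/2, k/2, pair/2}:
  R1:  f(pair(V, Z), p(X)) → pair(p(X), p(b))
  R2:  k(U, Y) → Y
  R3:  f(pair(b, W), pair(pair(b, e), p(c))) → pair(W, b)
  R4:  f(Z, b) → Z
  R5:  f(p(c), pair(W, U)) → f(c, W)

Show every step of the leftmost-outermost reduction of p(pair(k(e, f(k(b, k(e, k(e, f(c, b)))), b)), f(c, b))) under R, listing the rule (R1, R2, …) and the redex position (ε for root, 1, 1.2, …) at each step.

p(pair(c, c))

1. p(pair(k(e, f(k(b, k(e, k(e, f(c, b)))), b)), f(c, b)))  →  p(pair(f(k(b, k(e, k(e, f(c, b)))), b), f(c, b)))   [R2 at 1.1]
2. p(pair(f(k(b, k(e, k(e, f(c, b)))), b), f(c, b)))  →  p(pair(k(b, k(e, k(e, f(c, b)))), f(c, b)))   [R4 at 1.1]
3. p(pair(k(b, k(e, k(e, f(c, b)))), f(c, b)))  →  p(pair(k(e, k(e, f(c, b))), f(c, b)))   [R2 at 1.1]
4. p(pair(k(e, k(e, f(c, b))), f(c, b)))  →  p(pair(k(e, f(c, b)), f(c, b)))   [R2 at 1.1]
5. p(pair(k(e, f(c, b)), f(c, b)))  →  p(pair(f(c, b), f(c, b)))   [R2 at 1.1]
6. p(pair(f(c, b), f(c, b)))  →  p(pair(c, f(c, b)))   [R4 at 1.1]
7. p(pair(c, f(c, b)))  →  p(pair(c, c))   [R4 at 1.2]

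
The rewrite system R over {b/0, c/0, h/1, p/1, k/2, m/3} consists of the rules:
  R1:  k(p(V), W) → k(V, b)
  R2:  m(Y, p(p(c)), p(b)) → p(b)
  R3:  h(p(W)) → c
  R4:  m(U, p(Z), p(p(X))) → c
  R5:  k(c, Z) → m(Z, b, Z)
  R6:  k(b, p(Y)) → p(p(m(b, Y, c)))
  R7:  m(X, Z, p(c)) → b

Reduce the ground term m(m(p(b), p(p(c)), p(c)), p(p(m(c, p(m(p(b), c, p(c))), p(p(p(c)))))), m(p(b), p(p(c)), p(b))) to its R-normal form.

1. m(m(p(b), p(p(c)), p(c)), p(p(m(c, p(m(p(b), c, p(c))), p(p(p(c)))))), m(p(b), p(p(c)), p(b)))  →  m(b, p(p(m(c, p(m(p(b), c, p(c))), p(p(p(c)))))), m(p(b), p(p(c)), p(b)))   [R7 at 1]
2. m(b, p(p(m(c, p(m(p(b), c, p(c))), p(p(p(c)))))), m(p(b), p(p(c)), p(b)))  →  m(b, p(p(c)), m(p(b), p(p(c)), p(b)))   [R4 at 2.1.1]
3. m(b, p(p(c)), m(p(b), p(p(c)), p(b)))  →  m(b, p(p(c)), p(b))   [R2 at 3]
4. m(b, p(p(c)), p(b))  →  p(b)   [R2 at ε]

p(b)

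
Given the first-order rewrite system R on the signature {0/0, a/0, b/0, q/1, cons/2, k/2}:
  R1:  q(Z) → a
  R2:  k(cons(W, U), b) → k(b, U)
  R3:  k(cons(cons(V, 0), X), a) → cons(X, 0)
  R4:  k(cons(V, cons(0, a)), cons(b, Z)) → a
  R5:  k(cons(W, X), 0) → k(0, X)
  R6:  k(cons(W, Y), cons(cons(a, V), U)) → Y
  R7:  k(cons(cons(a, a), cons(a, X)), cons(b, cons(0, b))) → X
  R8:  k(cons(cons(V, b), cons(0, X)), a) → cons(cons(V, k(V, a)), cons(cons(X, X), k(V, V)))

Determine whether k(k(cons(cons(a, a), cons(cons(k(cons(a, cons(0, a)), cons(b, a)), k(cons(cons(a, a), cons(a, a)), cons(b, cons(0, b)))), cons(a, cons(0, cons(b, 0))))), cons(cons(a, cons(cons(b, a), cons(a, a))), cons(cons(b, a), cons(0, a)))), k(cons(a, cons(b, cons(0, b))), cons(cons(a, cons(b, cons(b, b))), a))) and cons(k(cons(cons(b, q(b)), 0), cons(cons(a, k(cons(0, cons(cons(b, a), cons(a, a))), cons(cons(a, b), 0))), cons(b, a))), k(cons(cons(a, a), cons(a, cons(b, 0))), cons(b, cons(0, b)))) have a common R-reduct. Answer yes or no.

yes — NF(t₁) = cons(0, cons(b, 0)), NF(t₂) = cons(0, cons(b, 0))

Reduce t₁ = k(k(cons(cons(a, a), cons(cons(k(cons(a, cons(0, a)), cons(b, a)), k(cons(cons(a, a), cons(a, a)), cons(b, cons(0, b)))), cons(a, cons(0, cons(b, 0))))), cons(cons(a, cons(cons(b, a), cons(a, a))), cons(cons(b, a), cons(0, a)))), k(cons(a, cons(b, cons(0, b))), cons(cons(a, cons(b, cons(b, b))), a))):
1. k(k(cons(cons(a, a), cons(cons(k(cons(a, cons(0, a)), cons(b, a)), k(cons(cons(a, a), cons(a, a)), cons(b, cons(0, b)))), cons(a, cons(0, cons(b, 0))))), cons(cons(a, cons(cons(b, a), cons(a, a))), cons(cons(b, a), cons(0, a)))), k(cons(a, cons(b, cons(0, b))), cons(cons(a, cons(b, cons(b, b))), a)))  →  k(cons(cons(k(cons(a, cons(0, a)), cons(b, a)), k(cons(cons(a, a), cons(a, a)), cons(b, cons(0, b)))), cons(a, cons(0, cons(b, 0)))), k(cons(a, cons(b, cons(0, b))), cons(cons(a, cons(b, cons(b, b))), a)))   [R6 at 1]
2. k(cons(cons(k(cons(a, cons(0, a)), cons(b, a)), k(cons(cons(a, a), cons(a, a)), cons(b, cons(0, b)))), cons(a, cons(0, cons(b, 0)))), k(cons(a, cons(b, cons(0, b))), cons(cons(a, cons(b, cons(b, b))), a)))  →  k(cons(cons(a, k(cons(cons(a, a), cons(a, a)), cons(b, cons(0, b)))), cons(a, cons(0, cons(b, 0)))), k(cons(a, cons(b, cons(0, b))), cons(cons(a, cons(b, cons(b, b))), a)))   [R4 at 1.1.1]
3. k(cons(cons(a, k(cons(cons(a, a), cons(a, a)), cons(b, cons(0, b)))), cons(a, cons(0, cons(b, 0)))), k(cons(a, cons(b, cons(0, b))), cons(cons(a, cons(b, cons(b, b))), a)))  →  k(cons(cons(a, a), cons(a, cons(0, cons(b, 0)))), k(cons(a, cons(b, cons(0, b))), cons(cons(a, cons(b, cons(b, b))), a)))   [R7 at 1.1.2]
4. k(cons(cons(a, a), cons(a, cons(0, cons(b, 0)))), k(cons(a, cons(b, cons(0, b))), cons(cons(a, cons(b, cons(b, b))), a)))  →  k(cons(cons(a, a), cons(a, cons(0, cons(b, 0)))), cons(b, cons(0, b)))   [R6 at 2]
5. k(cons(cons(a, a), cons(a, cons(0, cons(b, 0)))), cons(b, cons(0, b)))  →  cons(0, cons(b, 0))   [R7 at ε]

Reduce t₂ = cons(k(cons(cons(b, q(b)), 0), cons(cons(a, k(cons(0, cons(cons(b, a), cons(a, a))), cons(cons(a, b), 0))), cons(b, a))), k(cons(cons(a, a), cons(a, cons(b, 0))), cons(b, cons(0, b)))):
1. cons(k(cons(cons(b, q(b)), 0), cons(cons(a, k(cons(0, cons(cons(b, a), cons(a, a))), cons(cons(a, b), 0))), cons(b, a))), k(cons(cons(a, a), cons(a, cons(b, 0))), cons(b, cons(0, b))))  →  cons(0, k(cons(cons(a, a), cons(a, cons(b, 0))), cons(b, cons(0, b))))   [R6 at 1]
2. cons(0, k(cons(cons(a, a), cons(a, cons(b, 0))), cons(b, cons(0, b))))  →  cons(0, cons(b, 0))   [R7 at 2]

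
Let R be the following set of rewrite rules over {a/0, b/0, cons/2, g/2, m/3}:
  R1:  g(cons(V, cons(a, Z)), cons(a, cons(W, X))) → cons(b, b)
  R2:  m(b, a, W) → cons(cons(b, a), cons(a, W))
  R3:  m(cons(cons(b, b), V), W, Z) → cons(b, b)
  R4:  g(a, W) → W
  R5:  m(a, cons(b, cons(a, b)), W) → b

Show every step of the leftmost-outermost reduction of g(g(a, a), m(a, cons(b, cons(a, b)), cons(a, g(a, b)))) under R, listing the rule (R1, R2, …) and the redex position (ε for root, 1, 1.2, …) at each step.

b

1. g(g(a, a), m(a, cons(b, cons(a, b)), cons(a, g(a, b))))  →  g(a, m(a, cons(b, cons(a, b)), cons(a, g(a, b))))   [R4 at 1]
2. g(a, m(a, cons(b, cons(a, b)), cons(a, g(a, b))))  →  m(a, cons(b, cons(a, b)), cons(a, g(a, b)))   [R4 at ε]
3. m(a, cons(b, cons(a, b)), cons(a, g(a, b)))  →  b   [R5 at ε]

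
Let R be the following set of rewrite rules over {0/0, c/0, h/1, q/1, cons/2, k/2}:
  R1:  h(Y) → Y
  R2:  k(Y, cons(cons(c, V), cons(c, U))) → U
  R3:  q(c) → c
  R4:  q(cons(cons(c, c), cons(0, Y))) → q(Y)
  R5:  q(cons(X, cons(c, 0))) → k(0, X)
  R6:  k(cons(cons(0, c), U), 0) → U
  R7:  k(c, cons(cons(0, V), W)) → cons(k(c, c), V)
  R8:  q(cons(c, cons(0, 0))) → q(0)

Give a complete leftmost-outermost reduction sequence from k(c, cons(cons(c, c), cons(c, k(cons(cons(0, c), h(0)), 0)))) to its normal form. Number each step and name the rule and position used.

0

1. k(c, cons(cons(c, c), cons(c, k(cons(cons(0, c), h(0)), 0))))  →  k(cons(cons(0, c), h(0)), 0)   [R2 at ε]
2. k(cons(cons(0, c), h(0)), 0)  →  h(0)   [R6 at ε]
3. h(0)  →  0   [R1 at ε]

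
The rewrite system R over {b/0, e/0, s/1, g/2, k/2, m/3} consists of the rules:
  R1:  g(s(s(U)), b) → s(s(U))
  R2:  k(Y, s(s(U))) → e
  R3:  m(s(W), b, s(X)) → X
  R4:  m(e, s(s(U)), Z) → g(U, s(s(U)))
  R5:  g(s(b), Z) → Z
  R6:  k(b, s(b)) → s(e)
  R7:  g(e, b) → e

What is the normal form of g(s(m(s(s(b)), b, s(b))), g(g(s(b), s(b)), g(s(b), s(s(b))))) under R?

1. g(s(m(s(s(b)), b, s(b))), g(g(s(b), s(b)), g(s(b), s(s(b)))))  →  g(s(b), g(g(s(b), s(b)), g(s(b), s(s(b)))))   [R3 at 1.1]
2. g(s(b), g(g(s(b), s(b)), g(s(b), s(s(b)))))  →  g(g(s(b), s(b)), g(s(b), s(s(b))))   [R5 at ε]
3. g(g(s(b), s(b)), g(s(b), s(s(b))))  →  g(s(b), g(s(b), s(s(b))))   [R5 at 1]
4. g(s(b), g(s(b), s(s(b))))  →  g(s(b), s(s(b)))   [R5 at ε]
5. g(s(b), s(s(b)))  →  s(s(b))   [R5 at ε]

s(s(b))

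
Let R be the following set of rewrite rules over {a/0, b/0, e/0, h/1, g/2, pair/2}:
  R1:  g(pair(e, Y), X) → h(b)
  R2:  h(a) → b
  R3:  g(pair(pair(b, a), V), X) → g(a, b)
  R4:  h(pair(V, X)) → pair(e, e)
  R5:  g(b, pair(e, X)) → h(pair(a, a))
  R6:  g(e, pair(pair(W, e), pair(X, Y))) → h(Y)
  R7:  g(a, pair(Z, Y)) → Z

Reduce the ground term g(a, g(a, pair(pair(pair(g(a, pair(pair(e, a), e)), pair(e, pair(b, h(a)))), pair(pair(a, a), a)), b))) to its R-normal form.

1. g(a, g(a, pair(pair(pair(g(a, pair(pair(e, a), e)), pair(e, pair(b, h(a)))), pair(pair(a, a), a)), b)))  →  g(a, pair(pair(g(a, pair(pair(e, a), e)), pair(e, pair(b, h(a)))), pair(pair(a, a), a)))   [R7 at 2]
2. g(a, pair(pair(g(a, pair(pair(e, a), e)), pair(e, pair(b, h(a)))), pair(pair(a, a), a)))  →  pair(g(a, pair(pair(e, a), e)), pair(e, pair(b, h(a))))   [R7 at ε]
3. pair(g(a, pair(pair(e, a), e)), pair(e, pair(b, h(a))))  →  pair(pair(e, a), pair(e, pair(b, h(a))))   [R7 at 1]
4. pair(pair(e, a), pair(e, pair(b, h(a))))  →  pair(pair(e, a), pair(e, pair(b, b)))   [R2 at 2.2.2]

pair(pair(e, a), pair(e, pair(b, b)))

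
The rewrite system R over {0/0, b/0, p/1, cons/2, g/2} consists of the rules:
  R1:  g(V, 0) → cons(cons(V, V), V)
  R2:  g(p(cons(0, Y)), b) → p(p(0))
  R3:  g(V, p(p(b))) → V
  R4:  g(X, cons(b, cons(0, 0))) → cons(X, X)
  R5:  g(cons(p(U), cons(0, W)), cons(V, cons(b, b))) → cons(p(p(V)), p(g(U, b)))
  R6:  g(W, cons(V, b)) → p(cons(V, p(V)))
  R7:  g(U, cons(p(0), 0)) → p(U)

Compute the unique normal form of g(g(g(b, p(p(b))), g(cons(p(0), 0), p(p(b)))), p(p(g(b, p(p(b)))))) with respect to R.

1. g(g(g(b, p(p(b))), g(cons(p(0), 0), p(p(b)))), p(p(g(b, p(p(b))))))  →  g(g(b, g(cons(p(0), 0), p(p(b)))), p(p(g(b, p(p(b))))))   [R3 at 1.1]
2. g(g(b, g(cons(p(0), 0), p(p(b)))), p(p(g(b, p(p(b))))))  →  g(g(b, cons(p(0), 0)), p(p(g(b, p(p(b))))))   [R3 at 1.2]
3. g(g(b, cons(p(0), 0)), p(p(g(b, p(p(b))))))  →  g(p(b), p(p(g(b, p(p(b))))))   [R7 at 1]
4. g(p(b), p(p(g(b, p(p(b))))))  →  g(p(b), p(p(b)))   [R3 at 2.1.1]
5. g(p(b), p(p(b)))  →  p(b)   [R3 at ε]

p(b)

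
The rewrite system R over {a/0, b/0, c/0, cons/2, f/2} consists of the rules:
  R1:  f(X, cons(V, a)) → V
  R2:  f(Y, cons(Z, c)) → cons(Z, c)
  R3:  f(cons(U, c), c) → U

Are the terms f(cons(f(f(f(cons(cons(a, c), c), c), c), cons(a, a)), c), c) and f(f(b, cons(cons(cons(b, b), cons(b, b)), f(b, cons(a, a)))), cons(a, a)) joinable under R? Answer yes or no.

Reduce t₁ = f(cons(f(f(f(cons(cons(a, c), c), c), c), cons(a, a)), c), c):
1. f(cons(f(f(f(cons(cons(a, c), c), c), c), cons(a, a)), c), c)  →  f(f(f(cons(cons(a, c), c), c), c), cons(a, a))   [R3 at ε]
2. f(f(f(cons(cons(a, c), c), c), c), cons(a, a))  →  a   [R1 at ε]

Reduce t₂ = f(f(b, cons(cons(cons(b, b), cons(b, b)), f(b, cons(a, a)))), cons(a, a)):
1. f(f(b, cons(cons(cons(b, b), cons(b, b)), f(b, cons(a, a)))), cons(a, a))  →  a   [R1 at ε]

yes — NF(t₁) = a, NF(t₂) = a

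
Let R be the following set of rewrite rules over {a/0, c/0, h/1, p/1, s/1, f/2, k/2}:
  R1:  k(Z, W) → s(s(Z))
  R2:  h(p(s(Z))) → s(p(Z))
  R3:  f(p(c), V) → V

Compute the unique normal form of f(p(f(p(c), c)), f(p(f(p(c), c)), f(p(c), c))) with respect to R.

c

1. f(p(f(p(c), c)), f(p(f(p(c), c)), f(p(c), c)))  →  f(p(c), f(p(f(p(c), c)), f(p(c), c)))   [R3 at 1.1]
2. f(p(c), f(p(f(p(c), c)), f(p(c), c)))  →  f(p(f(p(c), c)), f(p(c), c))   [R3 at ε]
3. f(p(f(p(c), c)), f(p(c), c))  →  f(p(c), f(p(c), c))   [R3 at 1.1]
4. f(p(c), f(p(c), c))  →  f(p(c), c)   [R3 at ε]
5. f(p(c), c)  →  c   [R3 at ε]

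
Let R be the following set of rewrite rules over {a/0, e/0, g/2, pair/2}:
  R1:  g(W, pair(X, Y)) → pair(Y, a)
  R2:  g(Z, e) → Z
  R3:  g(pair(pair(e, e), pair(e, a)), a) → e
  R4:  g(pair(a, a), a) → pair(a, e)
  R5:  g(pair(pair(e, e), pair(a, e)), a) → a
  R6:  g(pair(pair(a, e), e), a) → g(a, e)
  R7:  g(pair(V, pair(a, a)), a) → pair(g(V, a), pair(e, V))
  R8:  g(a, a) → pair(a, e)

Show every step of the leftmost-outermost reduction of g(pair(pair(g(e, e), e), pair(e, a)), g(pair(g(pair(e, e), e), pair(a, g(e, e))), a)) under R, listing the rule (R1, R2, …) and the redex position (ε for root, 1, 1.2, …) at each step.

1. g(pair(pair(g(e, e), e), pair(e, a)), g(pair(g(pair(e, e), e), pair(a, g(e, e))), a))  →  g(pair(pair(e, e), pair(e, a)), g(pair(g(pair(e, e), e), pair(a, g(e, e))), a))   [R2 at 1.1.1]
2. g(pair(pair(e, e), pair(e, a)), g(pair(g(pair(e, e), e), pair(a, g(e, e))), a))  →  g(pair(pair(e, e), pair(e, a)), g(pair(pair(e, e), pair(a, g(e, e))), a))   [R2 at 2.1.1]
3. g(pair(pair(e, e), pair(e, a)), g(pair(pair(e, e), pair(a, g(e, e))), a))  →  g(pair(pair(e, e), pair(e, a)), g(pair(pair(e, e), pair(a, e)), a))   [R2 at 2.1.2.2]
4. g(pair(pair(e, e), pair(e, a)), g(pair(pair(e, e), pair(a, e)), a))  →  g(pair(pair(e, e), pair(e, a)), a)   [R5 at 2]
5. g(pair(pair(e, e), pair(e, a)), a)  →  e   [R3 at ε]

e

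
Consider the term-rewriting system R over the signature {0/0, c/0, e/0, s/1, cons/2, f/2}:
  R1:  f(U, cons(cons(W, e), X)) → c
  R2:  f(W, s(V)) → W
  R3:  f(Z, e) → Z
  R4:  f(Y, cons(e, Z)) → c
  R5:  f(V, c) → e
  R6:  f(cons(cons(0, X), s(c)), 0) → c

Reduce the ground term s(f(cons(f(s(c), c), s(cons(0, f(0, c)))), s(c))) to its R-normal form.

1. s(f(cons(f(s(c), c), s(cons(0, f(0, c)))), s(c)))  →  s(cons(f(s(c), c), s(cons(0, f(0, c)))))   [R2 at 1]
2. s(cons(f(s(c), c), s(cons(0, f(0, c)))))  →  s(cons(e, s(cons(0, f(0, c)))))   [R5 at 1.1]
3. s(cons(e, s(cons(0, f(0, c)))))  →  s(cons(e, s(cons(0, e))))   [R5 at 1.2.1.2]

s(cons(e, s(cons(0, e))))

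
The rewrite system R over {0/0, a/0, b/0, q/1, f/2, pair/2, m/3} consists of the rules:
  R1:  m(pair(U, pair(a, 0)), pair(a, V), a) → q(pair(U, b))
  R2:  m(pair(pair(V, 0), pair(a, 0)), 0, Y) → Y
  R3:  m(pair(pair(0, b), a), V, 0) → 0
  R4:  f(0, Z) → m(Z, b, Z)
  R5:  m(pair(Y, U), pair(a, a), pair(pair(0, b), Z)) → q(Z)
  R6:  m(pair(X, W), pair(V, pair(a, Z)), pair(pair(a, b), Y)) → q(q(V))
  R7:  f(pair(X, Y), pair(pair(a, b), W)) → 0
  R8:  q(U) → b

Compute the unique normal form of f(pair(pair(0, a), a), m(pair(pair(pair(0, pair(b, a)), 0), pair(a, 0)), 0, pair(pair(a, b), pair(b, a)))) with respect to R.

0

1. f(pair(pair(0, a), a), m(pair(pair(pair(0, pair(b, a)), 0), pair(a, 0)), 0, pair(pair(a, b), pair(b, a))))  →  f(pair(pair(0, a), a), pair(pair(a, b), pair(b, a)))   [R2 at 2]
2. f(pair(pair(0, a), a), pair(pair(a, b), pair(b, a)))  →  0   [R7 at ε]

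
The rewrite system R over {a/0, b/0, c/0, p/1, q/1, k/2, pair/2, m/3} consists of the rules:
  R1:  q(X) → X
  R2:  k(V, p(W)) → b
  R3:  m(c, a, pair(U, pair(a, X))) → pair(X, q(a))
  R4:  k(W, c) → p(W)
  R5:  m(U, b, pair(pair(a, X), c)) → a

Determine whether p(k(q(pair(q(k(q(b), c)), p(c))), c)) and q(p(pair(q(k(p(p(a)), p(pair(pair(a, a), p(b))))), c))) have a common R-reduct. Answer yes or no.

no — NF(t₁) = p(p(pair(p(b), p(c)))), NF(t₂) = p(pair(b, c))

Reduce t₁ = p(k(q(pair(q(k(q(b), c)), p(c))), c)):
1. p(k(q(pair(q(k(q(b), c)), p(c))), c))  →  p(p(q(pair(q(k(q(b), c)), p(c)))))   [R4 at 1]
2. p(p(q(pair(q(k(q(b), c)), p(c)))))  →  p(p(pair(q(k(q(b), c)), p(c))))   [R1 at 1.1]
3. p(p(pair(q(k(q(b), c)), p(c))))  →  p(p(pair(k(q(b), c), p(c))))   [R1 at 1.1.1]
4. p(p(pair(k(q(b), c), p(c))))  →  p(p(pair(p(q(b)), p(c))))   [R4 at 1.1.1]
5. p(p(pair(p(q(b)), p(c))))  →  p(p(pair(p(b), p(c))))   [R1 at 1.1.1.1]

Reduce t₂ = q(p(pair(q(k(p(p(a)), p(pair(pair(a, a), p(b))))), c))):
1. q(p(pair(q(k(p(p(a)), p(pair(pair(a, a), p(b))))), c)))  →  p(pair(q(k(p(p(a)), p(pair(pair(a, a), p(b))))), c))   [R1 at ε]
2. p(pair(q(k(p(p(a)), p(pair(pair(a, a), p(b))))), c))  →  p(pair(k(p(p(a)), p(pair(pair(a, a), p(b)))), c))   [R1 at 1.1]
3. p(pair(k(p(p(a)), p(pair(pair(a, a), p(b)))), c))  →  p(pair(b, c))   [R2 at 1.1]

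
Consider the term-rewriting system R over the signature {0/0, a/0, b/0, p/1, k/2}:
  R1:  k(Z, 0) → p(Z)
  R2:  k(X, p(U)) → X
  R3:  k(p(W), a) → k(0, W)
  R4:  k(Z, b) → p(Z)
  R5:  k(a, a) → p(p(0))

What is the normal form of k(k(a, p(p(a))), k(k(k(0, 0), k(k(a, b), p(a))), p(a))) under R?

1. k(k(a, p(p(a))), k(k(k(0, 0), k(k(a, b), p(a))), p(a)))  →  k(a, k(k(k(0, 0), k(k(a, b), p(a))), p(a)))   [R2 at 1]
2. k(a, k(k(k(0, 0), k(k(a, b), p(a))), p(a)))  →  k(a, k(k(0, 0), k(k(a, b), p(a))))   [R2 at 2]
3. k(a, k(k(0, 0), k(k(a, b), p(a))))  →  k(a, k(p(0), k(k(a, b), p(a))))   [R1 at 2.1]
4. k(a, k(p(0), k(k(a, b), p(a))))  →  k(a, k(p(0), k(a, b)))   [R2 at 2.2]
5. k(a, k(p(0), k(a, b)))  →  k(a, k(p(0), p(a)))   [R4 at 2.2]
6. k(a, k(p(0), p(a)))  →  k(a, p(0))   [R2 at 2]
7. k(a, p(0))  →  a   [R2 at ε]

a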